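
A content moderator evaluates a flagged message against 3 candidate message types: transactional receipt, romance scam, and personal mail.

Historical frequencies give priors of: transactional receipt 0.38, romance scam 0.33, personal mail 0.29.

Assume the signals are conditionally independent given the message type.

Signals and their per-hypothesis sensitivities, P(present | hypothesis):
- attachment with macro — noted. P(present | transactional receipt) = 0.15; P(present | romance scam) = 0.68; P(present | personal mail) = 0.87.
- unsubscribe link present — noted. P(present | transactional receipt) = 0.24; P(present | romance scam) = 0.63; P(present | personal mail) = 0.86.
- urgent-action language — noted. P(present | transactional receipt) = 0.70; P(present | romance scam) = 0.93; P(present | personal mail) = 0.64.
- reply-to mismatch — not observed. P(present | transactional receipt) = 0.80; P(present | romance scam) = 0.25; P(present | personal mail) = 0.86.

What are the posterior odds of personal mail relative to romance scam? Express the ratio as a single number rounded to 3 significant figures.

The normalizing constant cancels in an odds ratio, so compute prior × likelihood for the two hypotheses only (using 1 − P(present | H) for each absent signal):
  personal mail: 0.29 × 0.87 × 0.86 × 0.64 × (1 − 0.86) = 0.019441
  romance scam: 0.33 × 0.68 × 0.63 × 0.93 × (1 − 0.25) = 0.098607
Odds(personal mail : romance scam) = 0.019441 / 0.098607 ≈ 0.197.

0.197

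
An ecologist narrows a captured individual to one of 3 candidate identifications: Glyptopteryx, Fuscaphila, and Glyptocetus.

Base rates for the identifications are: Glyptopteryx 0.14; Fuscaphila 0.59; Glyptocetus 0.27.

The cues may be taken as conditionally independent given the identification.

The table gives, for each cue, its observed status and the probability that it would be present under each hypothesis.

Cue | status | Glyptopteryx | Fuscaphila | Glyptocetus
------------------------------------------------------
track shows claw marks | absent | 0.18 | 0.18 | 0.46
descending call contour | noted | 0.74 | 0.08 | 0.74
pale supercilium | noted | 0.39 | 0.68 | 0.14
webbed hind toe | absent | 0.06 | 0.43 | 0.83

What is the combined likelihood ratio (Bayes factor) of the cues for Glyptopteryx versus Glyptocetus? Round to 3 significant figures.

23.4

The Bayes factor is the ratio of the joint likelihoods of the cue pattern under the two hypotheses (using 1 − P(present | H) for each absent cue).
  Glyptopteryx: (1 − 0.18) × 0.74 × 0.39 × (1 − 0.06) = 0.22245
  Glyptocetus: (1 − 0.46) × 0.74 × 0.14 × (1 − 0.83) = 0.0095105
Bayes factor = 0.22245 / 0.0095105 ≈ 23.4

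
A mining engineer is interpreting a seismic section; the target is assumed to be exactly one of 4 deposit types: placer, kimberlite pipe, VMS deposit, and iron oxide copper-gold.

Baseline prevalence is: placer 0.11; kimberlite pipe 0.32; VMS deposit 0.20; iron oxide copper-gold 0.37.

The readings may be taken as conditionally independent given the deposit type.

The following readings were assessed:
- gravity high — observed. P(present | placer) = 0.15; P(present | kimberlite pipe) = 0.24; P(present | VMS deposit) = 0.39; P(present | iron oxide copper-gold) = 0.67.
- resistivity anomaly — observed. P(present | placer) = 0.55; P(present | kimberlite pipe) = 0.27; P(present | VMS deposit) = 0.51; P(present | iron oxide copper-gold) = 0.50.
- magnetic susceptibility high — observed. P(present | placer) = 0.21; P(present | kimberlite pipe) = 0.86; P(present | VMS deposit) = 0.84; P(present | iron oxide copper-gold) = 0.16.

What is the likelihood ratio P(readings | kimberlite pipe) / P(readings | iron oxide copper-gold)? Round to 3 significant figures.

Take the product of per-reading likelihoods under each hypothesis, then divide.
  kimberlite pipe: 0.24 × 0.27 × 0.86 = 0.055728
  iron oxide copper-gold: 0.67 × 0.50 × 0.16 = 0.0536
Bayes factor = 0.055728 / 0.0536 ≈ 1.04

1.04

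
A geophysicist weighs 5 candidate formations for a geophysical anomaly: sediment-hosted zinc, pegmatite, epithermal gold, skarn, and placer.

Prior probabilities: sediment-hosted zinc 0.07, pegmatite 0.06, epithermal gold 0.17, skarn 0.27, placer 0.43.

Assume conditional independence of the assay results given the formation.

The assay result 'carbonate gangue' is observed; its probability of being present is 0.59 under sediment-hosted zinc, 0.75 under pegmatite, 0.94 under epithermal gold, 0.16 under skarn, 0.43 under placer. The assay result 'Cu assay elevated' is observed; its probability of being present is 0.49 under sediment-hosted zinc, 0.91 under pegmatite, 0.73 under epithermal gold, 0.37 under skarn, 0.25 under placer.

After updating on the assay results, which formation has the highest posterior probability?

By Bayes' rule with conditional independence, the unnormalized weight for each hypothesis is prior × ∏ likelihoods:
  sediment-hosted zinc: 0.07 × 0.59 × 0.49 = 0.020237
  pegmatite: 0.06 × 0.75 × 0.91 = 0.04095
  epithermal gold: 0.17 × 0.94 × 0.73 = 0.11665
  skarn: 0.27 × 0.16 × 0.37 = 0.015984
  placer: 0.43 × 0.43 × 0.25 = 0.046225
Marginal likelihood of the evidence = 0.24005.
P(sediment-hosted zinc | evidence) ≈ 0.020237 / 0.24005 ≈ 0.084
P(pegmatite | evidence) ≈ 0.04095 / 0.24005 ≈ 0.171
P(epithermal gold | evidence) ≈ 0.11665 / 0.24005 ≈ 0.486
P(skarn | evidence) ≈ 0.015984 / 0.24005 ≈ 0.067
P(placer | evidence) ≈ 0.046225 / 0.24005 ≈ 0.193
The largest is 0.486, so epithermal gold is most probable.

epithermal gold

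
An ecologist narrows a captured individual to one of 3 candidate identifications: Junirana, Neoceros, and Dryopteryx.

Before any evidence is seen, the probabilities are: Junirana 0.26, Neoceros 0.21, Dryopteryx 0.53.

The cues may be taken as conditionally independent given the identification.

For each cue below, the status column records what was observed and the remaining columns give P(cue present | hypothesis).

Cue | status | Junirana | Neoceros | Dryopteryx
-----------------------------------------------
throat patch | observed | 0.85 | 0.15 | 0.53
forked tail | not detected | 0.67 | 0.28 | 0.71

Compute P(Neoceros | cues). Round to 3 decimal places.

0.128

By Bayes' rule with conditional independence, the unnormalized weight for each hypothesis is prior × ∏ likelihoods (using 1 − P(present | H) for each absent cue):
  Junirana: 0.26 × 0.85 × (1 − 0.67) = 0.07293
  Neoceros: 0.21 × 0.15 × (1 − 0.28) = 0.02268
  Dryopteryx: 0.53 × 0.53 × (1 − 0.71) = 0.081461
Normalizing constant Z = 0.07293 + 0.02268 + 0.081461 = 0.17707.
P(Neoceros | evidence) = 0.02268 / 0.17707 ≈ 0.128.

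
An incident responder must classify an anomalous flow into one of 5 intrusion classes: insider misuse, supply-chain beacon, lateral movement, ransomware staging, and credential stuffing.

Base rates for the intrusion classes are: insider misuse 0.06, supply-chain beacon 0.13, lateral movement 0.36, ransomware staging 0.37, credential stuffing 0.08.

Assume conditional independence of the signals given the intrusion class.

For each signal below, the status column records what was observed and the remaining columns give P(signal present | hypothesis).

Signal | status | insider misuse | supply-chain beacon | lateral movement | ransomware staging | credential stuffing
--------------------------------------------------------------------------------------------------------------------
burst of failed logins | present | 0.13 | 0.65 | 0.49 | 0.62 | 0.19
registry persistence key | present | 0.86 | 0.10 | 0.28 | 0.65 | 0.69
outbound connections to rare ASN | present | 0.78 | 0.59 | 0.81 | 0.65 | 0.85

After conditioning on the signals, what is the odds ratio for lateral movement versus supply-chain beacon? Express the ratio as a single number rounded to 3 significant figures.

Unnormalized posterior weight (prior times the signal likelihoods) for each of the two hypotheses:
  lateral movement: 0.36 × 0.49 × 0.28 × 0.81 = 0.040008
  supply-chain beacon: 0.13 × 0.65 × 0.10 × 0.59 = 0.0049855
Odds(lateral movement : supply-chain beacon) = 0.040008 / 0.0049855 ≈ 8.02.

8.02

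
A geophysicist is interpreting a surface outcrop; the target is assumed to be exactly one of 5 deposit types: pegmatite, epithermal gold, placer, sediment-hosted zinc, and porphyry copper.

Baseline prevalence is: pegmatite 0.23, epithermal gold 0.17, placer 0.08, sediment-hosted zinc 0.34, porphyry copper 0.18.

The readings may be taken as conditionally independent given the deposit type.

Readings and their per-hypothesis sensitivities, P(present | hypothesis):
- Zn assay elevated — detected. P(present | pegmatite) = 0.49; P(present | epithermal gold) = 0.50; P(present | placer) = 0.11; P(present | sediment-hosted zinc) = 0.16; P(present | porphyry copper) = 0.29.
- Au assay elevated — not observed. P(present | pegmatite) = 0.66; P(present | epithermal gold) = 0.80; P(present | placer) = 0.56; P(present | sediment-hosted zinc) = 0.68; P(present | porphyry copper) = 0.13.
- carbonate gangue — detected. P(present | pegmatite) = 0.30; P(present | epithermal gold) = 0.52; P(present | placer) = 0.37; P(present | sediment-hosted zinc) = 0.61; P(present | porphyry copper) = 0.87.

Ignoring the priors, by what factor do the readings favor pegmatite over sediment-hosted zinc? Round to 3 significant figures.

1.60

Joint likelihood of the reading pattern under each hypothesis (using 1 − P(present | H) for each absent reading):
  pegmatite: 0.49 × (1 − 0.66) × 0.30 = 0.04998
  sediment-hosted zinc: 0.16 × (1 − 0.68) × 0.61 = 0.031232
Bayes factor = 0.04998 / 0.031232 ≈ 1.60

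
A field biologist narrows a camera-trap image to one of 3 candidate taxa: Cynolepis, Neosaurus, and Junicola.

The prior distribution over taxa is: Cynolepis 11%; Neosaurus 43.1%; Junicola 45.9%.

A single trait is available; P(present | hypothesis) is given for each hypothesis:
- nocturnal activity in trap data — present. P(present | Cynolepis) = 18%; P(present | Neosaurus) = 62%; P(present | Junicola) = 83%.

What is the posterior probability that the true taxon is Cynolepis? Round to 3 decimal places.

For each hypothesis, the unnormalized posterior weight is prior × likelihood:
  Cynolepis: 0.110 × 0.18 = 0.0198
  Neosaurus: 0.431 × 0.62 = 0.26722
  Junicola: 0.459 × 0.83 = 0.38097
The unnormalized weights sum to 0.66799.
P(Cynolepis | evidence) = 0.0198 / 0.66799 ≈ 0.030.

0.030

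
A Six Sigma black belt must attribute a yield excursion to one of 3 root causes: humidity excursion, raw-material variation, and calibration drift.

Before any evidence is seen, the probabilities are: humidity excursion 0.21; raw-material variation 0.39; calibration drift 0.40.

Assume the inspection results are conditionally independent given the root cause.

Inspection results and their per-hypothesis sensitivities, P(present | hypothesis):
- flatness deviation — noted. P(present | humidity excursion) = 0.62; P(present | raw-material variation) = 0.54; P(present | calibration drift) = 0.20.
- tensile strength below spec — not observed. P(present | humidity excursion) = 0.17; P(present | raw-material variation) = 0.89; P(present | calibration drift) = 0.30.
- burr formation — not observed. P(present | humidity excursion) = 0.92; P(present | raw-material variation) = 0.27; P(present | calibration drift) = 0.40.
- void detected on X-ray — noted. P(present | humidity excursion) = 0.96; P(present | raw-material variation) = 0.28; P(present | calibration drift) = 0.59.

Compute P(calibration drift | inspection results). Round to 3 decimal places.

Multiply each prior by the joint likelihood of the inspection result pattern (using 1 − P(present | H) for each absent inspection result):
  humidity excursion: 0.21 × 0.62 × (1 − 0.17) × (1 − 0.92) × 0.96 = 0.0082995
  raw-material variation: 0.39 × 0.54 × (1 − 0.89) × (1 − 0.27) × 0.28 = 0.0047351
  calibration drift: 0.40 × 0.20 × (1 − 0.30) × (1 − 0.40) × 0.59 = 0.019824
Normalizing constant Z = 0.0082995 + 0.0047351 + 0.019824 = 0.032859.
P(calibration drift | evidence) = 0.019824 / 0.032859 ≈ 0.603.

0.603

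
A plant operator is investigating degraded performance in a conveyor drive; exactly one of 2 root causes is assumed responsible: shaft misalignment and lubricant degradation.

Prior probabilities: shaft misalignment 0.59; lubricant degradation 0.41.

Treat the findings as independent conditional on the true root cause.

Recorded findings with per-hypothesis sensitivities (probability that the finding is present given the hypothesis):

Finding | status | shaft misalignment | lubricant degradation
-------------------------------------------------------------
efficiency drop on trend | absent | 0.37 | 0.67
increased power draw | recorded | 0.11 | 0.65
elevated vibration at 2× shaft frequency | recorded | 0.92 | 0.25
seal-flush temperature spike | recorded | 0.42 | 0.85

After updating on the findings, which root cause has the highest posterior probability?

lubricant degradation

By Bayes' rule with conditional independence, the unnormalized weight for each hypothesis is prior × ∏ likelihoods (using 1 − P(present | H) for each absent finding):
  shaft misalignment: 0.59 × (1 − 0.37) × 0.11 × 0.92 × 0.42 = 0.015799
  lubricant degradation: 0.41 × (1 − 0.67) × 0.65 × 0.25 × 0.85 = 0.018688
Marginal likelihood of the evidence = 0.034487.
P(shaft misalignment | evidence) ≈ 0.015799 / 0.034487 ≈ 0.458
P(lubricant degradation | evidence) ≈ 0.018688 / 0.034487 ≈ 0.542
The largest is 0.542, so lubricant degradation is most probable.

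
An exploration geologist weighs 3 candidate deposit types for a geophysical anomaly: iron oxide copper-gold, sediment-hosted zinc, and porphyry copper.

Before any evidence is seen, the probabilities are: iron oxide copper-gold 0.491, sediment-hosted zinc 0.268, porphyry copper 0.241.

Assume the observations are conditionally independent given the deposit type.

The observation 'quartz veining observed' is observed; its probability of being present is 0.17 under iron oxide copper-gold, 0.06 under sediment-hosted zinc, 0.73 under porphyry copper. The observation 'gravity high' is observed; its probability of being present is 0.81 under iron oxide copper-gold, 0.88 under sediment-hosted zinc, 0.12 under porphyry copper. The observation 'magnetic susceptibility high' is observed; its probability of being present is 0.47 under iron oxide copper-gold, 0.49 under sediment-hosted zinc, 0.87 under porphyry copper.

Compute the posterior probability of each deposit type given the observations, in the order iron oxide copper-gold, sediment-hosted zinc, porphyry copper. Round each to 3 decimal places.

0.557, 0.121, 0.322

By Bayes' rule with conditional independence, the unnormalized weight for each hypothesis is prior × ∏ likelihoods:
  iron oxide copper-gold: 0.491 × 0.17 × 0.81 × 0.47 = 0.031777
  sediment-hosted zinc: 0.268 × 0.06 × 0.88 × 0.49 = 0.0069337
  porphyry copper: 0.241 × 0.73 × 0.12 × 0.87 = 0.018367
Marginal likelihood of the evidence = 0.057078.
P(iron oxide copper-gold | evidence) = 0.031777 / 0.057078 ≈ 0.557
P(sediment-hosted zinc | evidence) = 0.0069337 / 0.057078 ≈ 0.121
P(porphyry copper | evidence) = 0.018367 / 0.057078 ≈ 0.322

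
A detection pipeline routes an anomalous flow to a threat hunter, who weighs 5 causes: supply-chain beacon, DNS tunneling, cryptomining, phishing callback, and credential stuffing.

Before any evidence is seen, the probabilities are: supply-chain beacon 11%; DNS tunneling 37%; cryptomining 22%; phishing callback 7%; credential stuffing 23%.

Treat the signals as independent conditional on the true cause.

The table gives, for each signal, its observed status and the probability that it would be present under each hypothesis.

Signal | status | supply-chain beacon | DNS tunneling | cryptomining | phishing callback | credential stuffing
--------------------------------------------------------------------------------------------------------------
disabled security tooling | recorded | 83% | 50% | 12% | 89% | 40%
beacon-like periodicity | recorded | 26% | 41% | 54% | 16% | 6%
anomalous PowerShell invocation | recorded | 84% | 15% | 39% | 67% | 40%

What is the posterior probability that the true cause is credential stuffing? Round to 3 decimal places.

For each hypothesis, the unnormalized posterior weight is prior × product of the signal likelihoods:
  supply-chain beacon: 0.11 × 0.83 × 0.26 × 0.84 = 0.01994
  DNS tunneling: 0.37 × 0.50 × 0.41 × 0.15 = 0.011378
  cryptomining: 0.22 × 0.12 × 0.54 × 0.39 = 0.0055598
  phishing callback: 0.07 × 0.89 × 0.16 × 0.67 = 0.0066786
  credential stuffing: 0.23 × 0.40 × 0.06 × 0.40 = 0.002208
Normalizing constant Z = 0.01994 + 0.011378 + 0.0055598 + 0.0066786 + 0.002208 = 0.045764.
P(credential stuffing | evidence) = 0.002208 / 0.045764 ≈ 0.048.

0.048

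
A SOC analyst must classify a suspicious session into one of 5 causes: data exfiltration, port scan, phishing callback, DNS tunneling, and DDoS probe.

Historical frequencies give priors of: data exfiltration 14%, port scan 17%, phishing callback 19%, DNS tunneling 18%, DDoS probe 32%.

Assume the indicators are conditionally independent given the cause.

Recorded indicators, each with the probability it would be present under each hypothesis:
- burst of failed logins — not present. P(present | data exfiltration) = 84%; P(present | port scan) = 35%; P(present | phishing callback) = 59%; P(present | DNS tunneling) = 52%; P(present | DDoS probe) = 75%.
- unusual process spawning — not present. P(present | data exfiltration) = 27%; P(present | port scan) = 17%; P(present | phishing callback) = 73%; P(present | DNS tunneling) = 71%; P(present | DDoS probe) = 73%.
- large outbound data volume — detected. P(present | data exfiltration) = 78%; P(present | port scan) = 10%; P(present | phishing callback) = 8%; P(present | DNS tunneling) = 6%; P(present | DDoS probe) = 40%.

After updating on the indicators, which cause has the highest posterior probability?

By Bayes' rule with conditional independence, the unnormalized weight for each hypothesis is prior × ∏ likelihoods (using 1 − P(present | H) for each absent indicator):
  data exfiltration: 0.14 × (1 − 0.84) × (1 − 0.27) × 0.78 = 0.012755
  port scan: 0.17 × (1 − 0.35) × (1 − 0.17) × 0.10 = 0.0091715
  phishing callback: 0.19 × (1 − 0.59) × (1 − 0.73) × 0.08 = 0.0016826
  DNS tunneling: 0.18 × (1 − 0.52) × (1 − 0.71) × 0.06 = 0.0015034
  DDoS probe: 0.32 × (1 − 0.75) × (1 − 0.73) × 0.40 = 0.00864
Normalizing constant Z = 0.012755 + 0.0091715 + 0.0016826 + 0.0015034 + 0.00864 = 0.033752.
P(data exfiltration | evidence) ≈ 0.012755 / 0.033752 ≈ 0.378
P(port scan | evidence) ≈ 0.0091715 / 0.033752 ≈ 0.272
P(phishing callback | evidence) ≈ 0.0016826 / 0.033752 ≈ 0.050
P(DNS tunneling | evidence) ≈ 0.0015034 / 0.033752 ≈ 0.045
P(DDoS probe | evidence) ≈ 0.00864 / 0.033752 ≈ 0.256
The largest is 0.378, so data exfiltration is most probable.

data exfiltration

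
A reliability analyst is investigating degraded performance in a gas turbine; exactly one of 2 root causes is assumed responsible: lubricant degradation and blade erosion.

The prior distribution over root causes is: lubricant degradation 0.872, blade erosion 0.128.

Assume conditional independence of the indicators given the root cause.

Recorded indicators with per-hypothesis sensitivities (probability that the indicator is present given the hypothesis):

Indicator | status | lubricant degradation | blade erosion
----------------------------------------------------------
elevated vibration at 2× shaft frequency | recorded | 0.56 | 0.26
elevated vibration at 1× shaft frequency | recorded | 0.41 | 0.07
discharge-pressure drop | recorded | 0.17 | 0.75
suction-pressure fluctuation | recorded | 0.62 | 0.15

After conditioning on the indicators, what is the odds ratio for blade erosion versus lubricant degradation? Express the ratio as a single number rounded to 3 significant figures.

The normalizing constant cancels in an odds ratio, so compute prior × likelihood for the two hypotheses only:
  blade erosion: 0.128 × 0.26 × 0.07 × 0.75 × 0.15 = 0.00026208
  lubricant degradation: 0.872 × 0.56 × 0.41 × 0.17 × 0.62 = 0.021102
Odds(blade erosion : lubricant degradation) = 0.00026208 / 0.021102 ≈ 0.0124.

0.0124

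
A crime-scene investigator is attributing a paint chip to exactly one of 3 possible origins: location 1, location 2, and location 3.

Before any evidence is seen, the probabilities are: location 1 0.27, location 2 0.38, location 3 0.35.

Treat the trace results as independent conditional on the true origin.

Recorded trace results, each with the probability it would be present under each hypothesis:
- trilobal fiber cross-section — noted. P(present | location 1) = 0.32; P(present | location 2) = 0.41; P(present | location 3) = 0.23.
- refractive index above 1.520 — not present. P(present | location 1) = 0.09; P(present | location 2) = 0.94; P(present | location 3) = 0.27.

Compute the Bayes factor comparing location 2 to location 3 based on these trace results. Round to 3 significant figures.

The Bayes factor is the ratio of the joint likelihoods of the trace result pattern under the two hypotheses (using 1 − P(present | H) for each absent trace result).
  location 2: 0.41 × (1 − 0.94) = 0.0246
  location 3: 0.23 × (1 − 0.27) = 0.1679
Bayes factor = 0.0246 / 0.1679 ≈ 0.147

0.147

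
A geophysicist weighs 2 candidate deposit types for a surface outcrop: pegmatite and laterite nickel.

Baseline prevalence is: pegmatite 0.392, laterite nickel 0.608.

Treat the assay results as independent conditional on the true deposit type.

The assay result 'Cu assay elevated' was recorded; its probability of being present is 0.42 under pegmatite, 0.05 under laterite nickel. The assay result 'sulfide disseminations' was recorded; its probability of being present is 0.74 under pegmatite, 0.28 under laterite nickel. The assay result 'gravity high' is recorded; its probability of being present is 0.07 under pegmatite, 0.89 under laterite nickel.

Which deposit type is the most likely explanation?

pegmatite

By Bayes' rule with conditional independence, the unnormalized weight for each hypothesis is prior × ∏ likelihoods:
  pegmatite: 0.392 × 0.42 × 0.74 × 0.07 = 0.0085284
  laterite nickel: 0.608 × 0.05 × 0.28 × 0.89 = 0.0075757
Normalizing constant Z = 0.0085284 + 0.0075757 = 0.016104.
P(pegmatite | evidence) ≈ 0.0085284 / 0.016104 ≈ 0.530
P(laterite nickel | evidence) ≈ 0.0075757 / 0.016104 ≈ 0.470
The largest is 0.530, so pegmatite is most probable.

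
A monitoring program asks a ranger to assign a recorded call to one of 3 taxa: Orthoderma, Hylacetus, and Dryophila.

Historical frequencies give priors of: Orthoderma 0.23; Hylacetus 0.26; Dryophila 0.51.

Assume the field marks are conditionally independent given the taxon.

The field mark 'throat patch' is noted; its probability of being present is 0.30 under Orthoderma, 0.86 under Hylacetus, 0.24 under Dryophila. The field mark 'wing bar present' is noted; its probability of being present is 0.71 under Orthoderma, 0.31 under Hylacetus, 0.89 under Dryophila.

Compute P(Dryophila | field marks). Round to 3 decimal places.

0.479

Multiply each prior by the joint likelihood of the field mark pattern:
  Orthoderma: 0.23 × 0.30 × 0.71 = 0.04899
  Hylacetus: 0.26 × 0.86 × 0.31 = 0.069316
  Dryophila: 0.51 × 0.24 × 0.89 = 0.10894
The unnormalized weights sum to 0.22724.
P(Dryophila | evidence) = 0.10894 / 0.22724 ≈ 0.479.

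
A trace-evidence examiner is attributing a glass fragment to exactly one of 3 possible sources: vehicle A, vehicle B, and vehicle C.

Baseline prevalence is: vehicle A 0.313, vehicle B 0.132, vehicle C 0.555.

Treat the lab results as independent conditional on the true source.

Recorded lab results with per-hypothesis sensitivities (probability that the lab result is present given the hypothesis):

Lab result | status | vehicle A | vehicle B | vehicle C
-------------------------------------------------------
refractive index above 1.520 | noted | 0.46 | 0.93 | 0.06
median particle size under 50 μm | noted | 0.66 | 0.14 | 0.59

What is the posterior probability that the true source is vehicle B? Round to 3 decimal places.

0.130

For each hypothesis, the unnormalized posterior weight is prior × product of the lab result likelihoods:
  vehicle A: 0.313 × 0.46 × 0.66 = 0.095027
  vehicle B: 0.132 × 0.93 × 0.14 = 0.017186
  vehicle C: 0.555 × 0.06 × 0.59 = 0.019647
Marginal likelihood of the evidence = 0.13186.
P(vehicle B | evidence) = 0.017186 / 0.13186 ≈ 0.130.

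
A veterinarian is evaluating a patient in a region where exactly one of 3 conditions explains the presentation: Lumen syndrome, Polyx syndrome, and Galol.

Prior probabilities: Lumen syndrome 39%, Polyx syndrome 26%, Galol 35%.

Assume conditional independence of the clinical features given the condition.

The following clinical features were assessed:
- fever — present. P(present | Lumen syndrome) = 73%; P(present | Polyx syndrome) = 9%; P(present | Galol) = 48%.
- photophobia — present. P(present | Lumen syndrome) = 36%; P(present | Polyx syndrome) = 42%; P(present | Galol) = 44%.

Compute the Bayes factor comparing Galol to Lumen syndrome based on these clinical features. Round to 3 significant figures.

Joint likelihood of the clinical feature pattern under each hypothesis:
  Galol: 0.48 × 0.44 = 0.2112
  Lumen syndrome: 0.73 × 0.36 = 0.2628
Bayes factor = 0.2112 / 0.2628 ≈ 0.804

0.804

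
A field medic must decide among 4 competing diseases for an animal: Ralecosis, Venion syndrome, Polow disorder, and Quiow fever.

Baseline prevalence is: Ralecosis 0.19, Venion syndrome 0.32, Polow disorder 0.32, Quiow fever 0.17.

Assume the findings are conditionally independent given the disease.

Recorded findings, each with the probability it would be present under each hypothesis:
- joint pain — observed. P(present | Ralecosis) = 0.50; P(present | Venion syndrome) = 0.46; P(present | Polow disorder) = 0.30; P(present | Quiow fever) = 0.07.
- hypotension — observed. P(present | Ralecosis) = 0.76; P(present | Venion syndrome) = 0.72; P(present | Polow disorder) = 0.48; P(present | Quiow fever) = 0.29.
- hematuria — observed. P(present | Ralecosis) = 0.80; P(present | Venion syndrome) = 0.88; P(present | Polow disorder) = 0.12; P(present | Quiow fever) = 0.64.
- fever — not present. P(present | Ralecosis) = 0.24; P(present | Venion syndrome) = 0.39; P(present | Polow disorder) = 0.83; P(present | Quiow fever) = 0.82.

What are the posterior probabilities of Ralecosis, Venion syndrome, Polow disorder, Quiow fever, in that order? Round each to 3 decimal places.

By Bayes' rule with conditional independence, the unnormalized weight for each hypothesis is prior × ∏ likelihoods (using 1 − P(present | H) for each absent finding):
  Ralecosis: 0.19 × 0.50 × 0.76 × 0.80 × (1 − 0.24) = 0.043898
  Venion syndrome: 0.32 × 0.46 × 0.72 × 0.88 × (1 − 0.39) = 0.056892
  Polow disorder: 0.32 × 0.30 × 0.48 × 0.12 × (1 − 0.83) = 0.00094003
  Quiow fever: 0.17 × 0.07 × 0.29 × 0.64 × (1 − 0.82) = 0.00039756
The unnormalized weights sum to 0.10213.
P(Ralecosis | evidence) = 0.043898 / 0.10213 ≈ 0.430
P(Venion syndrome | evidence) = 0.056892 / 0.10213 ≈ 0.557
P(Polow disorder | evidence) = 0.00094003 / 0.10213 ≈ 0.009
P(Quiow fever | evidence) = 0.00039756 / 0.10213 ≈ 0.004

0.430, 0.557, 0.009, 0.004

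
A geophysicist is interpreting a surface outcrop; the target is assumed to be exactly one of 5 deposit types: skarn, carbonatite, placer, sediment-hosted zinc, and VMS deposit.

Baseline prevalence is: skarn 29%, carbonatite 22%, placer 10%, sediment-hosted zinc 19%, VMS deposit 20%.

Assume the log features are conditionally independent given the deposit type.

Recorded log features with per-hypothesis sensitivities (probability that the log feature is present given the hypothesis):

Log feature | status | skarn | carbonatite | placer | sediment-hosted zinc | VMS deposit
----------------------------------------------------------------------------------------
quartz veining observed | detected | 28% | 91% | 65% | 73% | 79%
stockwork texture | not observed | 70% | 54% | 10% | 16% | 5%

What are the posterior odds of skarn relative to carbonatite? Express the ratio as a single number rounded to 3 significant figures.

0.265

Unnormalized posterior weight (prior times the log feature likelihoods) for each of the two hypotheses (using 1 − P(present | H) for each absent log feature):
  skarn: 0.29 × 0.28 × (1 − 0.70) = 0.02436
  carbonatite: 0.22 × 0.91 × (1 − 0.54) = 0.092092
Posterior odds = 0.02436 / 0.092092 ≈ 0.265.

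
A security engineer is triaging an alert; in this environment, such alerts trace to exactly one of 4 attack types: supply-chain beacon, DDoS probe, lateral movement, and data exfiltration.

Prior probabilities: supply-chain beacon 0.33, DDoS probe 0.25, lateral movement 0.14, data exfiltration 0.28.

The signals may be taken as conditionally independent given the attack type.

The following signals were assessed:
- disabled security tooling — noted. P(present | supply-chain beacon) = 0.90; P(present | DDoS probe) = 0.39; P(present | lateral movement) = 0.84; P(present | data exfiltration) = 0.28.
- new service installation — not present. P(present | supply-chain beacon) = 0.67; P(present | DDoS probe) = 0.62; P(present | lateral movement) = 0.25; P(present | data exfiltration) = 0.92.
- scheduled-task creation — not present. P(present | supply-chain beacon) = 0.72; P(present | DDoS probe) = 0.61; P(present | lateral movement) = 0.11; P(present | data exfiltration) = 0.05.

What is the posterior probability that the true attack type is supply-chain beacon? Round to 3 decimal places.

For each hypothesis, the unnormalized posterior weight is prior × product of the signal likelihoods (using 1 − P(present | H) for each absent signal):
  supply-chain beacon: 0.33 × 0.90 × (1 − 0.67) × (1 − 0.72) = 0.027443
  DDoS probe: 0.25 × 0.39 × (1 − 0.62) × (1 − 0.61) = 0.01445
  lateral movement: 0.14 × 0.84 × (1 − 0.25) × (1 − 0.11) = 0.078498
  data exfiltration: 0.28 × 0.28 × (1 − 0.92) × (1 − 0.05) = 0.0059584
Marginal likelihood of the evidence = 0.12635.
P(supply-chain beacon | evidence) = 0.027443 / 0.12635 ≈ 0.217.

0.217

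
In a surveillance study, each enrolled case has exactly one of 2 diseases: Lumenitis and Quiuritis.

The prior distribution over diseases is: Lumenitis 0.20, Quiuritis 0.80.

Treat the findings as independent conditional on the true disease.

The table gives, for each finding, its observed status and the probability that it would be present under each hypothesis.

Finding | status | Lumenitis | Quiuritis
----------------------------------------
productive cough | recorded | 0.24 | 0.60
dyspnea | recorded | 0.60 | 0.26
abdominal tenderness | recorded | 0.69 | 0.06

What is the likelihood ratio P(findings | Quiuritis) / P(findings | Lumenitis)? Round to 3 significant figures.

0.0942

The Bayes factor is the ratio of the joint likelihoods of the evidence pattern under the two hypotheses.
  Quiuritis: 0.60 × 0.26 × 0.06 = 0.00936
  Lumenitis: 0.24 × 0.60 × 0.69 = 0.09936
Bayes factor = 0.00936 / 0.09936 ≈ 0.0942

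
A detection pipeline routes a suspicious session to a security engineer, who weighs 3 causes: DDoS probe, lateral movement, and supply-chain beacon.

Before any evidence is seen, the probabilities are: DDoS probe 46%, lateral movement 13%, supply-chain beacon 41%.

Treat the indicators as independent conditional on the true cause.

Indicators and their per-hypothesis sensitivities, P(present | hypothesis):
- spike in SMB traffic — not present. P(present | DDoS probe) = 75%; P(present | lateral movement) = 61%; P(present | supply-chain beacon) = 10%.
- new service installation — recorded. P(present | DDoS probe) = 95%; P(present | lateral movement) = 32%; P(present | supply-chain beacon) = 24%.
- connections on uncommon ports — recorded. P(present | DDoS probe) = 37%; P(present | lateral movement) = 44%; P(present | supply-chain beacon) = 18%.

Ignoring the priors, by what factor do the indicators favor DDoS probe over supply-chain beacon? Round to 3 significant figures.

2.26

The Bayes factor is the ratio of the joint likelihoods of the indicator pattern under the two hypotheses (using 1 − P(present | H) for each absent indicator).
  DDoS probe: (1 − 0.75) × 0.95 × 0.37 = 0.087875
  supply-chain beacon: (1 − 0.10) × 0.24 × 0.18 = 0.03888
Bayes factor = 0.087875 / 0.03888 ≈ 2.26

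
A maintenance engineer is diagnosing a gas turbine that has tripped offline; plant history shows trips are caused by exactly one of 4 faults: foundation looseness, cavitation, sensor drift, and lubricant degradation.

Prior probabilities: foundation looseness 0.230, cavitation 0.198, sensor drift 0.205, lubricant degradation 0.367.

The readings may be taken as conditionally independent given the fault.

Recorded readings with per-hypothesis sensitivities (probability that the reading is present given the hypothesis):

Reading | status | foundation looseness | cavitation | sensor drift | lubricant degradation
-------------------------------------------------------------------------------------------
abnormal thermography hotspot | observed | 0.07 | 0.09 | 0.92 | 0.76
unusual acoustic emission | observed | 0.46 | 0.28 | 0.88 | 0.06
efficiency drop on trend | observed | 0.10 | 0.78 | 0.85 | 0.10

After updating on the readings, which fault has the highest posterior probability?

sensor drift

For each hypothesis, the unnormalized posterior weight is prior × product of the reading likelihoods:
  foundation looseness: 0.230 × 0.07 × 0.46 × 0.10 = 0.0007406
  cavitation: 0.198 × 0.09 × 0.28 × 0.78 = 0.0038919
  sensor drift: 0.205 × 0.92 × 0.88 × 0.85 = 0.14107
  lubricant degradation: 0.367 × 0.76 × 0.06 × 0.10 = 0.0016735
Marginal likelihood of the evidence = 0.14738.
P(foundation looseness | evidence) ≈ 0.0007406 / 0.14738 ≈ 0.005
P(cavitation | evidence) ≈ 0.0038919 / 0.14738 ≈ 0.026
P(sensor drift | evidence) ≈ 0.14107 / 0.14738 ≈ 0.957
P(lubricant degradation | evidence) ≈ 0.0016735 / 0.14738 ≈ 0.011
The largest is 0.957, so sensor drift is most probable.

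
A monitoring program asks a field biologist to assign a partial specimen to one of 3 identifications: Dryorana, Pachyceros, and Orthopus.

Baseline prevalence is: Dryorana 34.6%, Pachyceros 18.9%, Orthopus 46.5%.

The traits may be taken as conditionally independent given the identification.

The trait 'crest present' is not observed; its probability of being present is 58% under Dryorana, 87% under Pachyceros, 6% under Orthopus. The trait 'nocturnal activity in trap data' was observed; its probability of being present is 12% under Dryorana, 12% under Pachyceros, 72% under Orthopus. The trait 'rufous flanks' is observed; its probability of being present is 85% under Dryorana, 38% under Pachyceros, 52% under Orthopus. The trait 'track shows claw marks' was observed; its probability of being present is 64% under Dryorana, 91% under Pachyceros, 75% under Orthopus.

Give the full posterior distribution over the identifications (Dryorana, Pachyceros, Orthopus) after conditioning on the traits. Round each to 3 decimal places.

For each hypothesis, the unnormalized posterior weight is prior × product of the trait likelihoods (using 1 − P(present | H) for each absent trait):
  Dryorana: 0.346 × (1 − 0.58) × 0.12 × 0.85 × 0.64 = 0.0094865
  Pachyceros: 0.189 × (1 − 0.87) × 0.12 × 0.38 × 0.91 = 0.0010196
  Orthopus: 0.465 × (1 − 0.06) × 0.72 × 0.52 × 0.75 = 0.12274
Marginal likelihood of the evidence = 0.13324.
P(Dryorana | evidence) = 0.0094865 / 0.13324 ≈ 0.071
P(Pachyceros | evidence) = 0.0010196 / 0.13324 ≈ 0.008
P(Orthopus | evidence) = 0.12274 / 0.13324 ≈ 0.921

0.071, 0.008, 0.921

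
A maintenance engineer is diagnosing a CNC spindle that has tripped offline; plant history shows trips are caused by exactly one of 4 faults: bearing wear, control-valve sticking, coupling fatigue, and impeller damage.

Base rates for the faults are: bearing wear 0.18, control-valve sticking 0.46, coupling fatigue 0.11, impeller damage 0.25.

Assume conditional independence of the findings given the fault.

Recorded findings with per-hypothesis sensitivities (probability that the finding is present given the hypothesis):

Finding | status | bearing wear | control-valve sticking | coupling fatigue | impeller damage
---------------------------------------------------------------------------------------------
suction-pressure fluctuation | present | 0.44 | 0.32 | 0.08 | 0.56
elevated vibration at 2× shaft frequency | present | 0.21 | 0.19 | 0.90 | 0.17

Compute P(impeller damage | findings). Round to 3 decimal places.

0.312

By Bayes' rule with conditional independence, the unnormalized weight for each hypothesis is prior × ∏ likelihoods:
  bearing wear: 0.18 × 0.44 × 0.21 = 0.016632
  control-valve sticking: 0.46 × 0.32 × 0.19 = 0.027968
  coupling fatigue: 0.11 × 0.08 × 0.90 = 0.00792
  impeller damage: 0.25 × 0.56 × 0.17 = 0.0238
Marginal likelihood of the evidence = 0.07632.
P(impeller damage | evidence) = 0.0238 / 0.07632 ≈ 0.312.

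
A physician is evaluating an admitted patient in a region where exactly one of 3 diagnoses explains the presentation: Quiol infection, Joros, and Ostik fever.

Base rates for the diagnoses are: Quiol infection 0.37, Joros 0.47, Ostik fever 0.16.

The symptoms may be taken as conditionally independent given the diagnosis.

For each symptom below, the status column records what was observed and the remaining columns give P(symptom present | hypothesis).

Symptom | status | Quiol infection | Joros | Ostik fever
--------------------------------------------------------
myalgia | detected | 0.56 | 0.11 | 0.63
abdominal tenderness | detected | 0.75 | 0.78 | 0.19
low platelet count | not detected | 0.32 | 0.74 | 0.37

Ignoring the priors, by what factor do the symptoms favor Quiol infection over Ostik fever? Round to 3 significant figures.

3.79

Joint likelihood of the symptom pattern under each hypothesis (using 1 − P(present | H) for each absent symptom):
  Quiol infection: 0.56 × 0.75 × (1 − 0.32) = 0.2856
  Ostik fever: 0.63 × 0.19 × (1 − 0.37) = 0.075411
Bayes factor = 0.2856 / 0.075411 ≈ 3.79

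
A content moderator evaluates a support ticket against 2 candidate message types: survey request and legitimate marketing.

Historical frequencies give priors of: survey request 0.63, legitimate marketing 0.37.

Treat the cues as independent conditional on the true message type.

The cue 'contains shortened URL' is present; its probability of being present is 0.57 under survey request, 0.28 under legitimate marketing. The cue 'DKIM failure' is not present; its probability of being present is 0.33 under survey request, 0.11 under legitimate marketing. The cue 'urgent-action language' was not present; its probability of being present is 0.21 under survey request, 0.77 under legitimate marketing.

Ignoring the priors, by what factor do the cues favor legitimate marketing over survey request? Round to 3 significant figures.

The Bayes factor is the ratio of the joint likelihoods of the cue pattern under the two hypotheses (using 1 − P(present | H) for each absent cue).
  legitimate marketing: 0.28 × (1 − 0.11) × (1 − 0.77) = 0.057316
  survey request: 0.57 × (1 − 0.33) × (1 − 0.21) = 0.3017
Bayes factor = 0.057316 / 0.3017 ≈ 0.190

0.190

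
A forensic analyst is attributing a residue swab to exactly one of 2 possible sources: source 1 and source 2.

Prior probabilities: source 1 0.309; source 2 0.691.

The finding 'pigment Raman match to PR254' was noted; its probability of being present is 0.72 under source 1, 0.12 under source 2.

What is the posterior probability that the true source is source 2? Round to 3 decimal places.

0.272

By Bayes' rule, the unnormalized weight for each hypothesis is prior × likelihood:
  source 1: 0.309 × 0.72 = 0.22248
  source 2: 0.691 × 0.12 = 0.08292
Marginal likelihood of the evidence = 0.3054.
P(source 2 | evidence) = 0.08292 / 0.3054 ≈ 0.272.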